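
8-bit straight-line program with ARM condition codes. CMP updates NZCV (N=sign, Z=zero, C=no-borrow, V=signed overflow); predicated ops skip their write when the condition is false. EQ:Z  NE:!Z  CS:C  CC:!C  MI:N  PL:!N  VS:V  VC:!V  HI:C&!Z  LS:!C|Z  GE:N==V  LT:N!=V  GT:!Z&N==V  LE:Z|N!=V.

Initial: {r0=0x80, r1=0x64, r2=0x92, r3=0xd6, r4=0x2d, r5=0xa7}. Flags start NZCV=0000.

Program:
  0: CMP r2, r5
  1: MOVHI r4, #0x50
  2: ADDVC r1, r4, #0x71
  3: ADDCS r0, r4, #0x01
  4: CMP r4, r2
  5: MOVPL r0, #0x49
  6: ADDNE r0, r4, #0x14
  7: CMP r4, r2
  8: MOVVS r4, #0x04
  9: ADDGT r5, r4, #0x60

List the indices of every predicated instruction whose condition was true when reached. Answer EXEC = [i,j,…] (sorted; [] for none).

EXEC = [2,6,8,9]

[0] flags=1000 → (cmp)
[1] flags=1000 HI?F → skip
[2] flags=1000 VC?T → r1=0x9e
[3] flags=1000 CS?F → skip
[4] flags=1001 → (cmp)
[5] flags=1001 PL?F → skip
[6] flags=1001 NE?T → r0=0x41
[7] flags=1001 → (cmp)
[8] flags=1001 VS?T → r4=0x04
[9] flags=1001 GT?T → r5=0x64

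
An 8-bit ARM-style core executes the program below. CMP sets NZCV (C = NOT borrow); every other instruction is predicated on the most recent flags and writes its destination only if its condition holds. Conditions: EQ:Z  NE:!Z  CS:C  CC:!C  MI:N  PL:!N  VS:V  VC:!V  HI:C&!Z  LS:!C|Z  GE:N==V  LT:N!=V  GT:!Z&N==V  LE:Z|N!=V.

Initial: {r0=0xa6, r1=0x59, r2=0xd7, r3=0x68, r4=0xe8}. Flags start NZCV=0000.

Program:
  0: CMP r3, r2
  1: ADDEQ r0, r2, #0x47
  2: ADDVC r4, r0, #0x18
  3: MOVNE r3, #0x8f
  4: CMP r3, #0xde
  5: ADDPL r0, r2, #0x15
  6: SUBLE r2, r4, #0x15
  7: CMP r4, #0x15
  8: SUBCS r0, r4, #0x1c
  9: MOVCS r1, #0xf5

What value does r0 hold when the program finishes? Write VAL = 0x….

0: ✓ CMP  NZCV=1001
1: · ADDEQ
2: · ADDVC
3: ✓ MOVNE  r3←0x8f
4: ✓ CMP  NZCV=1000
5: · ADDPL
6: ✓ SUBLE  r2←0xd3
7: ✓ CMP  NZCV=1010
8: ✓ SUBCS  r0←0xcc
9: ✓ MOVCS  r1←0xf5

VAL = 0xcc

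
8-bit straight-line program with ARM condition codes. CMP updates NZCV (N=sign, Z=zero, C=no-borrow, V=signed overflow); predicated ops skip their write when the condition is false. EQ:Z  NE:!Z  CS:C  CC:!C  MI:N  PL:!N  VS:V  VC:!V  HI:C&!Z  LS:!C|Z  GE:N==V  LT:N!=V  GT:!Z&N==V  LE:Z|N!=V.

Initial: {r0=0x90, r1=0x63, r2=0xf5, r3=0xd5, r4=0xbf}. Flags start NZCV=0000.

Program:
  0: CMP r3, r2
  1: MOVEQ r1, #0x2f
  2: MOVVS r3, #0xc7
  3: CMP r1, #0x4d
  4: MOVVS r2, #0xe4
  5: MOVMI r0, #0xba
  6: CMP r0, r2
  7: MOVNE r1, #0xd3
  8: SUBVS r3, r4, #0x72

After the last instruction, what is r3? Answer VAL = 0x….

VAL = 0xd5

0: ✓ CMP  NZCV=1000
1: · MOVEQ
2: · MOVVS
3: ✓ CMP  NZCV=0010
4: · MOVVS
5: · MOVMI
6: ✓ CMP  NZCV=1000
7: ✓ MOVNE  r1←0xd3
8: · SUBVS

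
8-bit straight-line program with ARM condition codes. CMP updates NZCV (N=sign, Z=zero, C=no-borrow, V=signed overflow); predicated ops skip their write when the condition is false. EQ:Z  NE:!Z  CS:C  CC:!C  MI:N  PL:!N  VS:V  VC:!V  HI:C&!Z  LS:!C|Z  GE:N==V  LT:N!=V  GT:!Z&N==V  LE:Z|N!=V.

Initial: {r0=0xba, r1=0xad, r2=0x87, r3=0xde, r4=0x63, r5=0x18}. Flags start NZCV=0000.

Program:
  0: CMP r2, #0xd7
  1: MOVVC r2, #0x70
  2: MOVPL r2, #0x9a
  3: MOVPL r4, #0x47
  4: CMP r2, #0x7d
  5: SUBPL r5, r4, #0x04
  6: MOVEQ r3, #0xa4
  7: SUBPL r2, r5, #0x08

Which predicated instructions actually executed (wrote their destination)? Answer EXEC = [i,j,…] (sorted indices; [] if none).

EXEC = [1]

[0] flags=1000 → (cmp)
[1] flags=1000 VC?T → r2=0x70
[2] flags=1000 PL?F → skip
[3] flags=1000 PL?F → skip
[4] flags=1000 → (cmp)
[5] flags=1000 PL?F → skip
[6] flags=1000 EQ?F → skip
[7] flags=1000 PL?F → skip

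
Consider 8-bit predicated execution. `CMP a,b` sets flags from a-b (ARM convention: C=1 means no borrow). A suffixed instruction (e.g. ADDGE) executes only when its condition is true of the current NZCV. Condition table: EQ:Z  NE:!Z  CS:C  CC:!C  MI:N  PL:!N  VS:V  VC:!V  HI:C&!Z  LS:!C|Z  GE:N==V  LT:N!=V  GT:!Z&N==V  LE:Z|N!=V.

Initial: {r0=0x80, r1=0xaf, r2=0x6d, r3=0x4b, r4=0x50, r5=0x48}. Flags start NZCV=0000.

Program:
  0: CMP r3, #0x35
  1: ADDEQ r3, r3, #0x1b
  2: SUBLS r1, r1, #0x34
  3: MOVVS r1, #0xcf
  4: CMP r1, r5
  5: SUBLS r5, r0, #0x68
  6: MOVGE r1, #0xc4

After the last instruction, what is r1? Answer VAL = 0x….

0: ✓ CMP  NZCV=0010
1: · ADDEQ
2: · SUBLS
3: · MOVVS
4: ✓ CMP  NZCV=0011
5: · SUBLS
6: · MOVGE

VAL = 0xaf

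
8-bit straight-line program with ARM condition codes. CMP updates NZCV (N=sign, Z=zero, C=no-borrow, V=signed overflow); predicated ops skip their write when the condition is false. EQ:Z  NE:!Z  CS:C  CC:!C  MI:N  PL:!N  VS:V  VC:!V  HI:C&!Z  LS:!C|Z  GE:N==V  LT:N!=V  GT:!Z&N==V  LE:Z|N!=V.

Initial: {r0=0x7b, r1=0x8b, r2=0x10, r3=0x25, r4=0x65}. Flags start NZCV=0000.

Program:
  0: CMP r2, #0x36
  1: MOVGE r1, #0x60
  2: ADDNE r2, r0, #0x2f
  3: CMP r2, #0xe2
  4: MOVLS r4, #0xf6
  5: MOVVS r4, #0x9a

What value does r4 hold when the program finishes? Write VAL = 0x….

VAL = 0xf6

[0] flags=1000 → (cmp)
[1] flags=1000 GE?F → skip
[2] flags=1000 NE?T → r2=0xaa
[3] flags=1000 → (cmp)
[4] flags=1000 LS?T → r4=0xf6
[5] flags=1000 VS?F → skip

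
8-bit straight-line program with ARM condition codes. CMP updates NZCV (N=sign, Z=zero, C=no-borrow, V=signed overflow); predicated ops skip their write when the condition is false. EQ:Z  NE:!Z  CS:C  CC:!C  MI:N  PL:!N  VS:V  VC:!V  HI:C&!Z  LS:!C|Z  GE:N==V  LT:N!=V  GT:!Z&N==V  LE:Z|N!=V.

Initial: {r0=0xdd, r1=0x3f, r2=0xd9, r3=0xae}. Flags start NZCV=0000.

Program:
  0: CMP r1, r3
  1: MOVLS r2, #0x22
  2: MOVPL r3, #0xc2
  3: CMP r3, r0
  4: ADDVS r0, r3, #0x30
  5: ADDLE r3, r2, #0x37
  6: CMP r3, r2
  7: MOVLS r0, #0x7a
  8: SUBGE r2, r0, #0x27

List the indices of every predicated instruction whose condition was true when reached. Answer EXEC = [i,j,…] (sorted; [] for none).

0: ✓ CMP  NZCV=1001
1: ✓ MOVLS  r2←0x22
2: · MOVPL
3: ✓ CMP  NZCV=1000
4: · ADDVS
5: ✓ ADDLE  r3←0x59
6: ✓ CMP  NZCV=0010
7: · MOVLS
8: ✓ SUBGE  r2←0xb6

EXEC = [1,5,8]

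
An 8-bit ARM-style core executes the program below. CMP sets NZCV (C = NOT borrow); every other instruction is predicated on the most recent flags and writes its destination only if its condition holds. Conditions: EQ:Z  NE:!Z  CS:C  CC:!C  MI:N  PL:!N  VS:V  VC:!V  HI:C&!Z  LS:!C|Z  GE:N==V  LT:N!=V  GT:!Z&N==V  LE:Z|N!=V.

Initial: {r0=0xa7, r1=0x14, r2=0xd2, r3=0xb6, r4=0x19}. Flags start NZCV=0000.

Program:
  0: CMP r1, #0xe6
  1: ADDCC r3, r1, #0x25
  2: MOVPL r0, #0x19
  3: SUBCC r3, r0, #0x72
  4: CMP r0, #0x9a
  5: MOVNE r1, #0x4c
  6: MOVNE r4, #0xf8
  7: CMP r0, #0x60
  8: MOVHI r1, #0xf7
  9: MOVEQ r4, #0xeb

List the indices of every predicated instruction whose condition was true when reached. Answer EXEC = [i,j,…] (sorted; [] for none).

[0] flags=0000 → (cmp)
[1] flags=0000 CC?T → r3=0x39
[2] flags=0000 PL?T → r0=0x19
[3] flags=0000 CC?T → r3=0xa7
[4] flags=0000 → (cmp)
[5] flags=0000 NE?T → r1=0x4c
[6] flags=0000 NE?T → r4=0xf8
[7] flags=1000 → (cmp)
[8] flags=1000 HI?F → skip
[9] flags=1000 EQ?F → skip

EXEC = [1,2,3,5,6]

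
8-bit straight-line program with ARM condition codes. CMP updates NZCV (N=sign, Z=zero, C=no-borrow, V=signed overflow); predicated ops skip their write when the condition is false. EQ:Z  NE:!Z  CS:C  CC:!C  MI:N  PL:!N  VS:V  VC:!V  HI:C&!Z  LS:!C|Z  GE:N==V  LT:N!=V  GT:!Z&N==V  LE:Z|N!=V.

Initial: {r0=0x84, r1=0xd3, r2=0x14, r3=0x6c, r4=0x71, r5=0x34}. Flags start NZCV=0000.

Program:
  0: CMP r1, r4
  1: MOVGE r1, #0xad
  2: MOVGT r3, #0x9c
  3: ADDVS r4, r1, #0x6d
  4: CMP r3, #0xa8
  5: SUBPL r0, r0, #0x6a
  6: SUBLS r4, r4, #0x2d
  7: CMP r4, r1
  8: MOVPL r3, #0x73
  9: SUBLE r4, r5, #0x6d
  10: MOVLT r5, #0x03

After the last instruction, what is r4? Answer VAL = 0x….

[0] flags=0011 → (cmp)
[1] flags=0011 GE?F → skip
[2] flags=0011 GT?F → skip
[3] flags=0011 VS?T → r4=0x40
[4] flags=1001 → (cmp)
[5] flags=1001 PL?F → skip
[6] flags=1001 LS?T → r4=0x13
[7] flags=0000 → (cmp)
[8] flags=0000 PL?T → r3=0x73
[9] flags=0000 LE?F → skip
[10] flags=0000 LT?F → skip

VAL = 0x13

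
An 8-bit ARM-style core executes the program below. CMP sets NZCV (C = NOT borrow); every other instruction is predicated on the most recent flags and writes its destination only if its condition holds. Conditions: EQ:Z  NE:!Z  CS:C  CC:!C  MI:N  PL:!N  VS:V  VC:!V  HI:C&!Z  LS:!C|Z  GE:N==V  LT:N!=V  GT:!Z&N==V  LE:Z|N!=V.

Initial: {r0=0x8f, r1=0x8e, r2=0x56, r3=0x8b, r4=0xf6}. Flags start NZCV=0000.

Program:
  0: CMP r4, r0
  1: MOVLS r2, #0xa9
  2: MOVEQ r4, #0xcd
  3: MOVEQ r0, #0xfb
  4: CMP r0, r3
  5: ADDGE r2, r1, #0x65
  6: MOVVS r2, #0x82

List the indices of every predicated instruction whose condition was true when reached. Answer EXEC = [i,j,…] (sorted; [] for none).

EXEC = [5]

0: ✓ CMP  NZCV=0010
1: · MOVLS
2: · MOVEQ
3: · MOVEQ
4: ✓ CMP  NZCV=0010
5: ✓ ADDGE  r2←0xf3
6: · MOVVS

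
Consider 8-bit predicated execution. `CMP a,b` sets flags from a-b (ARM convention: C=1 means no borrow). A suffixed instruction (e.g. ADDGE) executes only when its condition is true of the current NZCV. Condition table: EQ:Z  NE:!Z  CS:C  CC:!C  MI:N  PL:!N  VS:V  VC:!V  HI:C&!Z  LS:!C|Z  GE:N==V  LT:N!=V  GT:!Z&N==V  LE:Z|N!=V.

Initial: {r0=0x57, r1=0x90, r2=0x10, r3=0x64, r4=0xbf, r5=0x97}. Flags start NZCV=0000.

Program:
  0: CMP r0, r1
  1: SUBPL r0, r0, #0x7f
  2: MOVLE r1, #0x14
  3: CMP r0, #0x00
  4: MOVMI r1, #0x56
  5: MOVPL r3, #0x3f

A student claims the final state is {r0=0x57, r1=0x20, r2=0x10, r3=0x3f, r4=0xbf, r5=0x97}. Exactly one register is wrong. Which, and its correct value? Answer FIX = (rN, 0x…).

FIX = (r1, 0x90)

[0] flags=1001 → (cmp)
[1] flags=1001 PL?F → skip
[2] flags=1001 LE?F → skip
[3] flags=0010 → (cmp)
[4] flags=0010 MI?F → skip
[5] flags=0010 PL?T → r3=0x3f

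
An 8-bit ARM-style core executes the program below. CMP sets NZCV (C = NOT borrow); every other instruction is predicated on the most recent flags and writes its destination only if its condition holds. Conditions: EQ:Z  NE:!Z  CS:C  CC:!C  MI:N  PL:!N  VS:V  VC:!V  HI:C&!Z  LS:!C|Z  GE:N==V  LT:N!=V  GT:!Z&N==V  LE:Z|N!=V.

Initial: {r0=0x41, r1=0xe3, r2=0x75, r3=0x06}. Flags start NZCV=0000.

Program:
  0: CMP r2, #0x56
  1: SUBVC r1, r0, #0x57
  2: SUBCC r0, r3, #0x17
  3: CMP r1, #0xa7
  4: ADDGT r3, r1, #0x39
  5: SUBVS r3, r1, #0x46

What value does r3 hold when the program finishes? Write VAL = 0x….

VAL = 0x23

0: ✓ CMP  NZCV=0010
1: ✓ SUBVC  r1←0xea
2: · SUBCC
3: ✓ CMP  NZCV=0010
4: ✓ ADDGT  r3←0x23
5: · SUBVS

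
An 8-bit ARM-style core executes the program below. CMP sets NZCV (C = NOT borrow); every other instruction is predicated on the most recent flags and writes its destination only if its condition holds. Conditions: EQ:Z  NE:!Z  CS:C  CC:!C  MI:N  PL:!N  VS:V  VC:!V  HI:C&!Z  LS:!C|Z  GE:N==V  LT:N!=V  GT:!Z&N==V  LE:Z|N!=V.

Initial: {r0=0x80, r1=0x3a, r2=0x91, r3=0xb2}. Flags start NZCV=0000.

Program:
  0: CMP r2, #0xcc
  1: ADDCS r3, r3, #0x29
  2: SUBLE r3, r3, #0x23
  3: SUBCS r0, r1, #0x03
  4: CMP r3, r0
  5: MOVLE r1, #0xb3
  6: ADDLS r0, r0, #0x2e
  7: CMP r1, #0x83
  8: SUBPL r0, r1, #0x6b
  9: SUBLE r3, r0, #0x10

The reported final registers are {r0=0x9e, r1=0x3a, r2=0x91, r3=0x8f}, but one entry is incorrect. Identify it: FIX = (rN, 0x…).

[0] flags=1000 → (cmp)
[1] flags=1000 CS?F → skip
[2] flags=1000 LE?T → r3=0x8f
[3] flags=1000 CS?F → skip
[4] flags=0010 → (cmp)
[5] flags=0010 LE?F → skip
[6] flags=0010 LS?F → skip
[7] flags=1001 → (cmp)
[8] flags=1001 PL?F → skip
[9] flags=1001 LE?F → skip

FIX = (r0, 0x80)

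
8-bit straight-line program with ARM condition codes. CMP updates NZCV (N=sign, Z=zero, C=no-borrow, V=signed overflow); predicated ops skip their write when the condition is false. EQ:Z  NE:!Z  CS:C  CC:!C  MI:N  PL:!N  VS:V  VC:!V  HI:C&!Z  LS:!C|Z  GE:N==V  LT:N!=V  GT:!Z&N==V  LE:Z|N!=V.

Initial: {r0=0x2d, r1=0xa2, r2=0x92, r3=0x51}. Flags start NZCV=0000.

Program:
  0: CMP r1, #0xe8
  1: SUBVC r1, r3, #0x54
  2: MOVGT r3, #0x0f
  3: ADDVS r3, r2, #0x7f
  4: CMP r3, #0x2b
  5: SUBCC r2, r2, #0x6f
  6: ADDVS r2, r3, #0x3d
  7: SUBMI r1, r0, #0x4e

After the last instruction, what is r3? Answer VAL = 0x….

0: ✓ CMP  NZCV=1000
1: ✓ SUBVC  r1←0xfd
2: · MOVGT
3: · ADDVS
4: ✓ CMP  NZCV=0010
5: · SUBCC
6: · ADDVS
7: · SUBMI

VAL = 0x51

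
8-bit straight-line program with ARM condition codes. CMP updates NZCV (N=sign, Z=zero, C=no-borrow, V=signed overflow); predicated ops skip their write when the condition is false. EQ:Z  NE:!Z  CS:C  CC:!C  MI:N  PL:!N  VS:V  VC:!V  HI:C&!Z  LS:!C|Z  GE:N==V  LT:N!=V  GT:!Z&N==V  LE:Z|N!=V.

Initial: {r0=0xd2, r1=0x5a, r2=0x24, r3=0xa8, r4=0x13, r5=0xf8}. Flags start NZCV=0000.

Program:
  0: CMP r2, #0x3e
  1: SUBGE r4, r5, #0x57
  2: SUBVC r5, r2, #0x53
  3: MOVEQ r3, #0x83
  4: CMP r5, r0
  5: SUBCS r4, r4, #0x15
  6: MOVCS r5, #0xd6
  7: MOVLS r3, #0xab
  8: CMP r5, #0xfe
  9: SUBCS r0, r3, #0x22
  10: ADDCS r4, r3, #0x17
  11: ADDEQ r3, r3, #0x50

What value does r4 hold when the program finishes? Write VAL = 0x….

0: ✓ CMP  NZCV=1000
1: · SUBGE
2: ✓ SUBVC  r5←0xd1
3: · MOVEQ
4: ✓ CMP  NZCV=1000
5: · SUBCS
6: · MOVCS
7: ✓ MOVLS  r3←0xab
8: ✓ CMP  NZCV=1000
9: · SUBCS
10: · ADDCS
11: · ADDEQ

VAL = 0x13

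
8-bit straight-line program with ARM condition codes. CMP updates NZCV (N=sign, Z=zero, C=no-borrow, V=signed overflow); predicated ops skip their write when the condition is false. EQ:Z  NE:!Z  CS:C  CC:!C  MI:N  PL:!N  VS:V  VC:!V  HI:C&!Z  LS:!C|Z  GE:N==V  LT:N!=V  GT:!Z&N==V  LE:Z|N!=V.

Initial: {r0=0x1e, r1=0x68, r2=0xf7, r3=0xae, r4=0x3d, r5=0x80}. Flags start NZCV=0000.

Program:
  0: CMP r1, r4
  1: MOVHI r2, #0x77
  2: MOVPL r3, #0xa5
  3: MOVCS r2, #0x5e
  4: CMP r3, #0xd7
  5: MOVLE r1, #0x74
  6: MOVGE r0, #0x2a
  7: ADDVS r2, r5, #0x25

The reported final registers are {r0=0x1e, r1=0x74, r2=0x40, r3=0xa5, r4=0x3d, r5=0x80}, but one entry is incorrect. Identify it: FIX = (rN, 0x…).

FIX = (r2, 0x5e)

0: ✓ CMP  NZCV=0010
1: ✓ MOVHI  r2←0x77
2: ✓ MOVPL  r3←0xa5
3: ✓ MOVCS  r2←0x5e
4: ✓ CMP  NZCV=1000
5: ✓ MOVLE  r1←0x74
6: · MOVGE
7: · ADDVS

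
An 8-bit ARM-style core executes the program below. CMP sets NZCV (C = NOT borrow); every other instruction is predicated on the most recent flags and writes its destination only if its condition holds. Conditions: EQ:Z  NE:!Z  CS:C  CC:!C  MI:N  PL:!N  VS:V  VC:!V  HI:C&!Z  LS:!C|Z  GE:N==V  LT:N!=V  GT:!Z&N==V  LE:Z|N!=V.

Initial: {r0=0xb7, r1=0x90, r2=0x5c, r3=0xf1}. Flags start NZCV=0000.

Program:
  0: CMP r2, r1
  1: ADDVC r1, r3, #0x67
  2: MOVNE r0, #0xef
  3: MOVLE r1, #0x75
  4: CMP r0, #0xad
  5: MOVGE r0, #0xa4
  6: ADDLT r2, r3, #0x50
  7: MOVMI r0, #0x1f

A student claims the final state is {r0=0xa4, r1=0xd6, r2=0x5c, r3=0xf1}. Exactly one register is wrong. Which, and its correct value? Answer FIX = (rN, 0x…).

FIX = (r1, 0x90)

0: ✓ CMP  NZCV=1001
1: · ADDVC
2: ✓ MOVNE  r0←0xef
3: · MOVLE
4: ✓ CMP  NZCV=0010
5: ✓ MOVGE  r0←0xa4
6: · ADDLT
7: · MOVMI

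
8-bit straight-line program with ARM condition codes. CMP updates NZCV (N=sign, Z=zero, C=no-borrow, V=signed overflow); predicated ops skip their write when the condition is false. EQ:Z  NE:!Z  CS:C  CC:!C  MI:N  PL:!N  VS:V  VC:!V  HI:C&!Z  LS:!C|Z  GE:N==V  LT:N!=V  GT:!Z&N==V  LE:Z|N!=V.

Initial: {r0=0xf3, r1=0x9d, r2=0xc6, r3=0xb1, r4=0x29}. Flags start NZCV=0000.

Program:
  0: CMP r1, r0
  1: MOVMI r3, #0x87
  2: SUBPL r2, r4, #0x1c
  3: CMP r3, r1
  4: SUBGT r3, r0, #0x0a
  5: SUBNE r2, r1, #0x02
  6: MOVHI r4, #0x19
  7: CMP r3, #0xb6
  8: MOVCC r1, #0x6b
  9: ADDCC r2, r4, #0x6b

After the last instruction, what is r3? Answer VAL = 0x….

VAL = 0x87

[0] flags=1000 → (cmp)
[1] flags=1000 MI?T → r3=0x87
[2] flags=1000 PL?F → skip
[3] flags=1000 → (cmp)
[4] flags=1000 GT?F → skip
[5] flags=1000 NE?T → r2=0x9b
[6] flags=1000 HI?F → skip
[7] flags=1000 → (cmp)
[8] flags=1000 CC?T → r1=0x6b
[9] flags=1000 CC?T → r2=0x94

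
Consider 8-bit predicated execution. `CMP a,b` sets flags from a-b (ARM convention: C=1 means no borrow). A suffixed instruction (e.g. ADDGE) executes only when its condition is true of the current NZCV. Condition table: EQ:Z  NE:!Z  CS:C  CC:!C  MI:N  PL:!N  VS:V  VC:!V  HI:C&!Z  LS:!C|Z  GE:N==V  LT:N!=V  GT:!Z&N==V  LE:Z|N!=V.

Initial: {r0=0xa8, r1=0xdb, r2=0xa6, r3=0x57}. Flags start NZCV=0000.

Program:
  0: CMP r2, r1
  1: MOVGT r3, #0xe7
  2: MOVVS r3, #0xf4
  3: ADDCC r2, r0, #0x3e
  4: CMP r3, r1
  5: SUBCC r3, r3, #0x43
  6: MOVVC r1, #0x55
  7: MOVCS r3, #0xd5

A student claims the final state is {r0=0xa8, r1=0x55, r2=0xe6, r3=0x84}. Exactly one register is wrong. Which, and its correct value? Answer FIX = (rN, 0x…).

FIX = (r3, 0x14)

0: ✓ CMP  NZCV=1000
1: · MOVGT
2: · MOVVS
3: ✓ ADDCC  r2←0xe6
4: ✓ CMP  NZCV=0000
5: ✓ SUBCC  r3←0x14
6: ✓ MOVVC  r1←0x55
7: · MOVCS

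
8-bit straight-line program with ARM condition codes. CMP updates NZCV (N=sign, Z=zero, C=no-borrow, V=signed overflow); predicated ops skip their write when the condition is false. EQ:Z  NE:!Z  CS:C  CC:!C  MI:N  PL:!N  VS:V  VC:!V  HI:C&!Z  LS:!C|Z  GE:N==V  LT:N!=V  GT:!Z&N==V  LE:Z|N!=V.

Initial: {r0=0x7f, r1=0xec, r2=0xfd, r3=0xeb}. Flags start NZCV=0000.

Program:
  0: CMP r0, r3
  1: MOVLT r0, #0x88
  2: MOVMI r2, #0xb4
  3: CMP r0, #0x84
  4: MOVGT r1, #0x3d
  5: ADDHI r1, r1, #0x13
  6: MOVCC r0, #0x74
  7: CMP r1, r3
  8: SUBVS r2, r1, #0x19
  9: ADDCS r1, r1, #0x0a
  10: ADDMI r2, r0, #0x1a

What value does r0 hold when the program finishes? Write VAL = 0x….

VAL = 0x74

0: ✓ CMP  NZCV=1001
1: · MOVLT
2: ✓ MOVMI  r2←0xb4
3: ✓ CMP  NZCV=1001
4: ✓ MOVGT  r1←0x3d
5: · ADDHI
6: ✓ MOVCC  r0←0x74
7: ✓ CMP  NZCV=0000
8: · SUBVS
9: · ADDCS
10: · ADDMI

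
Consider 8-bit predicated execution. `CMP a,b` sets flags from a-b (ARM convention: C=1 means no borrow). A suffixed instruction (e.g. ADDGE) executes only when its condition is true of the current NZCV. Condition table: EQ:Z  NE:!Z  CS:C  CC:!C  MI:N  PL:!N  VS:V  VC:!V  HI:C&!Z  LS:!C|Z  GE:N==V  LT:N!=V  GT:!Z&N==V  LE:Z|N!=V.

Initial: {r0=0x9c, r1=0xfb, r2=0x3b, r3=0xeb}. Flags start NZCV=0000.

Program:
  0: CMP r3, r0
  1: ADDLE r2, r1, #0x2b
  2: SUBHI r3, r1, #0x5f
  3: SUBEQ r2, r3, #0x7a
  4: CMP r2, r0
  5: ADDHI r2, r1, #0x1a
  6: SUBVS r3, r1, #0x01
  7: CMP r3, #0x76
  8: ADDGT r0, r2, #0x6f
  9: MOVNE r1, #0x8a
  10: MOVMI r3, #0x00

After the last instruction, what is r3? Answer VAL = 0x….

VAL = 0x00

[0] flags=0010 → (cmp)
[1] flags=0010 LE?F → skip
[2] flags=0010 HI?T → r3=0x9c
[3] flags=0010 EQ?F → skip
[4] flags=1001 → (cmp)
[5] flags=1001 HI?F → skip
[6] flags=1001 VS?T → r3=0xfa
[7] flags=1010 → (cmp)
[8] flags=1010 GT?F → skip
[9] flags=1010 NE?T → r1=0x8a
[10] flags=1010 MI?T → r3=0x00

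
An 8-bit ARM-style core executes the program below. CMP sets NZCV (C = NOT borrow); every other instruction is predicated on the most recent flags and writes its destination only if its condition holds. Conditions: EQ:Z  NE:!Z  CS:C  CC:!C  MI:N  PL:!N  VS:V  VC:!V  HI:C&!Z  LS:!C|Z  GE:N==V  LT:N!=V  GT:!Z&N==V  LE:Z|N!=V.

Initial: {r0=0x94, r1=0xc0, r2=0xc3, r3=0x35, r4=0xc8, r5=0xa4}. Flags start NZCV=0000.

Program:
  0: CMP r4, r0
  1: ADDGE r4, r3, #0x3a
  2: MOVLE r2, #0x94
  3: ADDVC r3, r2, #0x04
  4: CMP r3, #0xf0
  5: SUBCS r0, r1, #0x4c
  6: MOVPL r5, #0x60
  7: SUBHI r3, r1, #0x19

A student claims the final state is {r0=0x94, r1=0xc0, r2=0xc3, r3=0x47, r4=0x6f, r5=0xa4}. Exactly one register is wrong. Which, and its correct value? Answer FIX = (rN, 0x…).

0: ✓ CMP  NZCV=0010
1: ✓ ADDGE  r4←0x6f
2: · MOVLE
3: ✓ ADDVC  r3←0xc7
4: ✓ CMP  NZCV=1000
5: · SUBCS
6: · MOVPL
7: · SUBHI

FIX = (r3, 0xc7)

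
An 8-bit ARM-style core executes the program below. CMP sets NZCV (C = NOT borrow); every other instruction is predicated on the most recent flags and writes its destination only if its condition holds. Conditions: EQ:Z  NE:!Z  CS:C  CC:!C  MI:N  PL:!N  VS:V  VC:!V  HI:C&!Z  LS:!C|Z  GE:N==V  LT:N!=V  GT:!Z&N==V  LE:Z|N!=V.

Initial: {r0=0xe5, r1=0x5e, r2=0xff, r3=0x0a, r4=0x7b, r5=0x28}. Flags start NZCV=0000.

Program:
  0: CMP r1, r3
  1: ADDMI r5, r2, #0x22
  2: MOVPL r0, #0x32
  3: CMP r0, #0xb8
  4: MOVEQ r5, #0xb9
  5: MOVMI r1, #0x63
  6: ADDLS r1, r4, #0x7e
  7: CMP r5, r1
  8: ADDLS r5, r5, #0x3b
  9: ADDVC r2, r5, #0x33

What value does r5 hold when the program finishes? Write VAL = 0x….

VAL = 0x63

0: ✓ CMP  NZCV=0010
1: · ADDMI
2: ✓ MOVPL  r0←0x32
3: ✓ CMP  NZCV=0000
4: · MOVEQ
5: · MOVMI
6: ✓ ADDLS  r1←0xf9
7: ✓ CMP  NZCV=0000
8: ✓ ADDLS  r5←0x63
9: ✓ ADDVC  r2←0x96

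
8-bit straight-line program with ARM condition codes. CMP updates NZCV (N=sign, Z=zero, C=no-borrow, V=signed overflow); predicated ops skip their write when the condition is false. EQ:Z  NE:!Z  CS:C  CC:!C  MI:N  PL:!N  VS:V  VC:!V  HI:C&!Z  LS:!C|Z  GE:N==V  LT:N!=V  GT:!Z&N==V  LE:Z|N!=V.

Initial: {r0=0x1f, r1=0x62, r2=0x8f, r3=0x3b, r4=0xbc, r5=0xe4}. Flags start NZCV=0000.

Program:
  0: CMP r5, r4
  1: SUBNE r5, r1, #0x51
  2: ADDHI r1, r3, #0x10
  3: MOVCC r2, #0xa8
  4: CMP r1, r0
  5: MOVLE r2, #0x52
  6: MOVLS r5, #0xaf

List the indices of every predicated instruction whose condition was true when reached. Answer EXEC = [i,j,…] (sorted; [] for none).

EXEC = [1,2]

0: ✓ CMP  NZCV=0010
1: ✓ SUBNE  r5←0x11
2: ✓ ADDHI  r1←0x4b
3: · MOVCC
4: ✓ CMP  NZCV=0010
5: · MOVLE
6: · MOVLS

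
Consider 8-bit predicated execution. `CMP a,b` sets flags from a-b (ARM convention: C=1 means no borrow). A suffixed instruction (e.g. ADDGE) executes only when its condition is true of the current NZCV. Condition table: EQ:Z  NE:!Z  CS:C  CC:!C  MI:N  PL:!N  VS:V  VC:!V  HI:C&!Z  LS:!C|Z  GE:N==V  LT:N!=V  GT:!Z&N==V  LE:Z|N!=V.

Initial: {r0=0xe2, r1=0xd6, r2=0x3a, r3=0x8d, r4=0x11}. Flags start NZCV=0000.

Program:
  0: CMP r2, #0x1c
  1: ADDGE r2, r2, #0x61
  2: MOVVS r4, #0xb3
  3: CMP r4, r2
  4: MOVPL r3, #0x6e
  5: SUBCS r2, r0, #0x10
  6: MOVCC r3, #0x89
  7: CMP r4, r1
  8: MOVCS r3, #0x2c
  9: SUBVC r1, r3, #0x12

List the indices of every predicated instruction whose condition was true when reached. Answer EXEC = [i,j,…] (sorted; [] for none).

[0] flags=0010 → (cmp)
[1] flags=0010 GE?T → r2=0x9b
[2] flags=0010 VS?F → skip
[3] flags=0000 → (cmp)
[4] flags=0000 PL?T → r3=0x6e
[5] flags=0000 CS?F → skip
[6] flags=0000 CC?T → r3=0x89
[7] flags=0000 → (cmp)
[8] flags=0000 CS?F → skip
[9] flags=0000 VC?T → r1=0x77

EXEC = [1,4,6,9]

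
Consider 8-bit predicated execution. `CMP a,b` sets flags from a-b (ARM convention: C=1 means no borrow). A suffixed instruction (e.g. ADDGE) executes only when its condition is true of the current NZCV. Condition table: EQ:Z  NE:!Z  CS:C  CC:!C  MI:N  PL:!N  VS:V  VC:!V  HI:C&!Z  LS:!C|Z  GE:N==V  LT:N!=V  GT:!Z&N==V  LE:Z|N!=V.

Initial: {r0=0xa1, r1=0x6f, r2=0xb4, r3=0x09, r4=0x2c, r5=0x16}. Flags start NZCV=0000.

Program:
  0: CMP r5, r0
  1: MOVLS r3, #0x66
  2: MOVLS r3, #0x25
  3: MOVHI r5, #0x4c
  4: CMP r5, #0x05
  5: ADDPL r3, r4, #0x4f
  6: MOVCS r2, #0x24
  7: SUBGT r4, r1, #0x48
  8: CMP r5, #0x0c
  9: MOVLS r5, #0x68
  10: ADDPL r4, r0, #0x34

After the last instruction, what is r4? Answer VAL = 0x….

[0] flags=0000 → (cmp)
[1] flags=0000 LS?T → r3=0x66
[2] flags=0000 LS?T → r3=0x25
[3] flags=0000 HI?F → skip
[4] flags=0010 → (cmp)
[5] flags=0010 PL?T → r3=0x7b
[6] flags=0010 CS?T → r2=0x24
[7] flags=0010 GT?T → r4=0x27
[8] flags=0010 → (cmp)
[9] flags=0010 LS?F → skip
[10] flags=0010 PL?T → r4=0xd5

VAL = 0xd5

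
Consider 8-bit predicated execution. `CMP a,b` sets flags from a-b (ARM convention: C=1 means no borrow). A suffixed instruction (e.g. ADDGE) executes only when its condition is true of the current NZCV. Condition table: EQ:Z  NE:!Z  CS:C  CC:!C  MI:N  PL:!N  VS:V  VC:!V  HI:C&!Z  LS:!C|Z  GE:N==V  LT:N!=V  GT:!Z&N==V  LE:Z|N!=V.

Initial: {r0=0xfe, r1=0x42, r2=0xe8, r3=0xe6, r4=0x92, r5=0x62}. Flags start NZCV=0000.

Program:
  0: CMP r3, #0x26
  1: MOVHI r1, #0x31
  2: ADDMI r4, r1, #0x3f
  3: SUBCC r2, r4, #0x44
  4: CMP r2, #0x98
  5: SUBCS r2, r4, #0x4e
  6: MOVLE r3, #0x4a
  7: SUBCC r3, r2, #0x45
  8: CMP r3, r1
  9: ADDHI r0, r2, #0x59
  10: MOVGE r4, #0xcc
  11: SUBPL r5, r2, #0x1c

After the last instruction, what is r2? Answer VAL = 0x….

VAL = 0x22

0: ✓ CMP  NZCV=1010
1: ✓ MOVHI  r1←0x31
2: ✓ ADDMI  r4←0x70
3: · SUBCC
4: ✓ CMP  NZCV=0010
5: ✓ SUBCS  r2←0x22
6: · MOVLE
7: · SUBCC
8: ✓ CMP  NZCV=1010
9: ✓ ADDHI  r0←0x7b
10: · MOVGE
11: · SUBPL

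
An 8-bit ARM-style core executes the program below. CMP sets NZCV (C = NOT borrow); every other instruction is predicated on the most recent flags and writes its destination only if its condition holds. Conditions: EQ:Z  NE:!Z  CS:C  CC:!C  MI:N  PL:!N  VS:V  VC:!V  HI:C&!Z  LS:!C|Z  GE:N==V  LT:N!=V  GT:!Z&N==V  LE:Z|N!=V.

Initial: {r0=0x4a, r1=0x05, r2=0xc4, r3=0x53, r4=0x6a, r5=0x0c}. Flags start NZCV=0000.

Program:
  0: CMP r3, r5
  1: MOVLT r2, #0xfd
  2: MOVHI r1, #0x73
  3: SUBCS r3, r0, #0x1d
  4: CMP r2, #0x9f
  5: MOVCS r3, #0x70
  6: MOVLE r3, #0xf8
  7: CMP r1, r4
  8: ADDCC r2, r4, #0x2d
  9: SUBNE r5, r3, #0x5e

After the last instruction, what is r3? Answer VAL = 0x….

0: ✓ CMP  NZCV=0010
1: · MOVLT
2: ✓ MOVHI  r1←0x73
3: ✓ SUBCS  r3←0x2d
4: ✓ CMP  NZCV=0010
5: ✓ MOVCS  r3←0x70
6: · MOVLE
7: ✓ CMP  NZCV=0010
8: · ADDCC
9: ✓ SUBNE  r5←0x12

VAL = 0x70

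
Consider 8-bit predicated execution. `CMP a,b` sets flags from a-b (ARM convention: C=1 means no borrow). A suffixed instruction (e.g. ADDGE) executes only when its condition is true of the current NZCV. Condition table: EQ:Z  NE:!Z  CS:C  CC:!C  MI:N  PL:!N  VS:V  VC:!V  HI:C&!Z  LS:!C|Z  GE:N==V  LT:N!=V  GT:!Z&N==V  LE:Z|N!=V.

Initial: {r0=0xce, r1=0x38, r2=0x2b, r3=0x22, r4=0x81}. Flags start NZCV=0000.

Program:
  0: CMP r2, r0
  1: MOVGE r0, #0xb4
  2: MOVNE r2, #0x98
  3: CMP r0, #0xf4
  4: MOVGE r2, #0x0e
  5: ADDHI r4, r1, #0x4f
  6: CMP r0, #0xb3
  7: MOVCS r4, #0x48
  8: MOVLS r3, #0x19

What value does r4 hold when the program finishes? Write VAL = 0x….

VAL = 0x48

0: ✓ CMP  NZCV=0000
1: ✓ MOVGE  r0←0xb4
2: ✓ MOVNE  r2←0x98
3: ✓ CMP  NZCV=1000
4: · MOVGE
5: · ADDHI
6: ✓ CMP  NZCV=0010
7: ✓ MOVCS  r4←0x48
8: · MOVLS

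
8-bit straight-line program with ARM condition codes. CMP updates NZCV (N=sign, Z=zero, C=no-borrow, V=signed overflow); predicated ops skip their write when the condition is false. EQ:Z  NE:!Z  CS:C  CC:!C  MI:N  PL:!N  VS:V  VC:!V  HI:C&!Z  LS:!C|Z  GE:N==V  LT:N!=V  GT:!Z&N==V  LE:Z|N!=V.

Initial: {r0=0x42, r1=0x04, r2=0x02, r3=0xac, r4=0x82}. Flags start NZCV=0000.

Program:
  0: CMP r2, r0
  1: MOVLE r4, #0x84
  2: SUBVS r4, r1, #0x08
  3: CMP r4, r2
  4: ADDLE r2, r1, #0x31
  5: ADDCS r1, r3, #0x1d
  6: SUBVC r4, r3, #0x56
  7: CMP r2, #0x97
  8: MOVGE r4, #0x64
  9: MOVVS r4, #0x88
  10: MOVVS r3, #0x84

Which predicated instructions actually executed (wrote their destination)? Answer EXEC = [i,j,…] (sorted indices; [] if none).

EXEC = [1,4,5,6,8,9,10]

[0] flags=1000 → (cmp)
[1] flags=1000 LE?T → r4=0x84
[2] flags=1000 VS?F → skip
[3] flags=1010 → (cmp)
[4] flags=1010 LE?T → r2=0x35
[5] flags=1010 CS?T → r1=0xc9
[6] flags=1010 VC?T → r4=0x56
[7] flags=1001 → (cmp)
[8] flags=1001 GE?T → r4=0x64
[9] flags=1001 VS?T → r4=0x88
[10] flags=1001 VS?T → r3=0x84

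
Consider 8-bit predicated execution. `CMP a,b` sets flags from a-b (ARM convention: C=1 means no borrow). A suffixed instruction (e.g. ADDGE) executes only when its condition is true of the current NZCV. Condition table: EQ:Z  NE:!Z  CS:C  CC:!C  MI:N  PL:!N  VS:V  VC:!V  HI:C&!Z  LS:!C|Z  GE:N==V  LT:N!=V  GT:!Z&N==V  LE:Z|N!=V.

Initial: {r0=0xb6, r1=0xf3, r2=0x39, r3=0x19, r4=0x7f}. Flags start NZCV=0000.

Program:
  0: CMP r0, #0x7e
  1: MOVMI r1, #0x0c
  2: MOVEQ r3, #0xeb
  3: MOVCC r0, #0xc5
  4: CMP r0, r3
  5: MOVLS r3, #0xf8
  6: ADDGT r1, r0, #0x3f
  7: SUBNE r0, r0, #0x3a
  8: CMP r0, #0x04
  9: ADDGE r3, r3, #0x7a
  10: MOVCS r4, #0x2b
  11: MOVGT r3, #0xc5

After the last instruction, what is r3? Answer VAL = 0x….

VAL = 0xc5

0: ✓ CMP  NZCV=0011
1: · MOVMI
2: · MOVEQ
3: · MOVCC
4: ✓ CMP  NZCV=1010
5: · MOVLS
6: · ADDGT
7: ✓ SUBNE  r0←0x7c
8: ✓ CMP  NZCV=0010
9: ✓ ADDGE  r3←0x93
10: ✓ MOVCS  r4←0x2b
11: ✓ MOVGT  r3←0xc5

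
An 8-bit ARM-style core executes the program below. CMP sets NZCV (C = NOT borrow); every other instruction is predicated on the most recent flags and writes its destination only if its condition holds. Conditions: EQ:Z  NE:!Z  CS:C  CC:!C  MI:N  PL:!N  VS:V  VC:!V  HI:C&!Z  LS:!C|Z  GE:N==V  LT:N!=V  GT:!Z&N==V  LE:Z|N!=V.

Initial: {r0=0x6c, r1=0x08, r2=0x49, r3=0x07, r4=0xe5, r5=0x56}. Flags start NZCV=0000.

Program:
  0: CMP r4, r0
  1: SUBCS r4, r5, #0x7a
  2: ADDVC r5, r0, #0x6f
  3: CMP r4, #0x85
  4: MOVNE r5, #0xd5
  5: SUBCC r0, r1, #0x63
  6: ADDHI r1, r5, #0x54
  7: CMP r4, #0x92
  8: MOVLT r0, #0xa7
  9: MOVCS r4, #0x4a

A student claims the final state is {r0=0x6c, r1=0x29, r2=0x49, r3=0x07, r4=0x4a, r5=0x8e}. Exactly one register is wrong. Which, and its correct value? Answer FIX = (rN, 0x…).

FIX = (r5, 0xd5)

0: ✓ CMP  NZCV=0011
1: ✓ SUBCS  r4←0xdc
2: · ADDVC
3: ✓ CMP  NZCV=0010
4: ✓ MOVNE  r5←0xd5
5: · SUBCC
6: ✓ ADDHI  r1←0x29
7: ✓ CMP  NZCV=0010
8: · MOVLT
9: ✓ MOVCS  r4←0x4a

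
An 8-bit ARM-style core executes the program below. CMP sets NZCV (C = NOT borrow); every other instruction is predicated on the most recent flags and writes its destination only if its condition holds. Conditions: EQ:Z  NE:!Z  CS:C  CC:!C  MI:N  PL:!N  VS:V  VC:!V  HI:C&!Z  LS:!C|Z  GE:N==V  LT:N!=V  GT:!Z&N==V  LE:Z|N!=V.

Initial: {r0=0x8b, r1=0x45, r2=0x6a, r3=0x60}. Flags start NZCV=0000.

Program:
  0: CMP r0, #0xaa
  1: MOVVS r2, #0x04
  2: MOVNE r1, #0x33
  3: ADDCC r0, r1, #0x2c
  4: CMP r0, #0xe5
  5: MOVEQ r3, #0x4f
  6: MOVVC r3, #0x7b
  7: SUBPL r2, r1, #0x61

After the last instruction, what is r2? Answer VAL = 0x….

[0] flags=1000 → (cmp)
[1] flags=1000 VS?F → skip
[2] flags=1000 NE?T → r1=0x33
[3] flags=1000 CC?T → r0=0x5f
[4] flags=0000 → (cmp)
[5] flags=0000 EQ?F → skip
[6] flags=0000 VC?T → r3=0x7b
[7] flags=0000 PL?T → r2=0xd2

VAL = 0xd2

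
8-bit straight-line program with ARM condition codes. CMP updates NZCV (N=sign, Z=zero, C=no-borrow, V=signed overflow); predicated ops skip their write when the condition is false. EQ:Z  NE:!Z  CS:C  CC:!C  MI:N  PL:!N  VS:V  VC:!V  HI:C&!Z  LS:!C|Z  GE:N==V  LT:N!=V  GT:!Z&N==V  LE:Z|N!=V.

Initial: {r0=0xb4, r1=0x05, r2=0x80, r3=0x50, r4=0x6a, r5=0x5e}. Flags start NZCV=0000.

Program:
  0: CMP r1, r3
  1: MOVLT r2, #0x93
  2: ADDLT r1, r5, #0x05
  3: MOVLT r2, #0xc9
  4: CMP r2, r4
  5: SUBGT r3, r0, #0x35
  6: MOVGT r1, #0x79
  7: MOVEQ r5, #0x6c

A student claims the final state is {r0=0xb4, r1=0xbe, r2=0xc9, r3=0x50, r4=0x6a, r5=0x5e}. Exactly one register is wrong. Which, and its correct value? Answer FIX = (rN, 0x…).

FIX = (r1, 0x63)

[0] flags=1000 → (cmp)
[1] flags=1000 LT?T → r2=0x93
[2] flags=1000 LT?T → r1=0x63
[3] flags=1000 LT?T → r2=0xc9
[4] flags=0011 → (cmp)
[5] flags=0011 GT?F → skip
[6] flags=0011 GT?F → skip
[7] flags=0011 EQ?F → skip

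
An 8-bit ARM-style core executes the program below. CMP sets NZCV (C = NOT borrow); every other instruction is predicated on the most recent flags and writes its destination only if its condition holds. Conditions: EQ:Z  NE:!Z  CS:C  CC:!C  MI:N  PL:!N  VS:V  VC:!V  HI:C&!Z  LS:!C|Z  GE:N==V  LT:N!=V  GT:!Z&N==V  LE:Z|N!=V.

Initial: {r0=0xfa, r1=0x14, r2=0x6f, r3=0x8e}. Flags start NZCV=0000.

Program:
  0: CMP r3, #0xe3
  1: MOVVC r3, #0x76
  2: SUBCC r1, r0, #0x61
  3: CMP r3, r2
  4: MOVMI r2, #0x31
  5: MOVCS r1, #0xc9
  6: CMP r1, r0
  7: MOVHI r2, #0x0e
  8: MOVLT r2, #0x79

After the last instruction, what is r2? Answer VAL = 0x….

VAL = 0x79

[0] flags=1000 → (cmp)
[1] flags=1000 VC?T → r3=0x76
[2] flags=1000 CC?T → r1=0x99
[3] flags=0010 → (cmp)
[4] flags=0010 MI?F → skip
[5] flags=0010 CS?T → r1=0xc9
[6] flags=1000 → (cmp)
[7] flags=1000 HI?F → skip
[8] flags=1000 LT?T → r2=0x79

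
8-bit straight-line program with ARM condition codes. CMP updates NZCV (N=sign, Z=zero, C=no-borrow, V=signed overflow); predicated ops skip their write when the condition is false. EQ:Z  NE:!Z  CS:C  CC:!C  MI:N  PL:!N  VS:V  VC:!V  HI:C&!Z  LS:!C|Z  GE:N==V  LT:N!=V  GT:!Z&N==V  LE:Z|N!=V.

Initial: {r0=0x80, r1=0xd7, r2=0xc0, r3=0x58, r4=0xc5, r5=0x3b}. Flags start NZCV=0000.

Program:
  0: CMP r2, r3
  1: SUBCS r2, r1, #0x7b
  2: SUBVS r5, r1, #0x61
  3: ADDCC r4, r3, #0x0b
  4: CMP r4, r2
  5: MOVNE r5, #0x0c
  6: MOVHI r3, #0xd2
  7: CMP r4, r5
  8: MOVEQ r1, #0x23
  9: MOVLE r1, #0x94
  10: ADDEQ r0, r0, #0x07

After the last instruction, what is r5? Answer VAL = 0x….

0: ✓ CMP  NZCV=0011
1: ✓ SUBCS  r2←0x5c
2: ✓ SUBVS  r5←0x76
3: · ADDCC
4: ✓ CMP  NZCV=0011
5: ✓ MOVNE  r5←0x0c
6: ✓ MOVHI  r3←0xd2
7: ✓ CMP  NZCV=1010
8: · MOVEQ
9: ✓ MOVLE  r1←0x94
10: · ADDEQ

VAL = 0x0c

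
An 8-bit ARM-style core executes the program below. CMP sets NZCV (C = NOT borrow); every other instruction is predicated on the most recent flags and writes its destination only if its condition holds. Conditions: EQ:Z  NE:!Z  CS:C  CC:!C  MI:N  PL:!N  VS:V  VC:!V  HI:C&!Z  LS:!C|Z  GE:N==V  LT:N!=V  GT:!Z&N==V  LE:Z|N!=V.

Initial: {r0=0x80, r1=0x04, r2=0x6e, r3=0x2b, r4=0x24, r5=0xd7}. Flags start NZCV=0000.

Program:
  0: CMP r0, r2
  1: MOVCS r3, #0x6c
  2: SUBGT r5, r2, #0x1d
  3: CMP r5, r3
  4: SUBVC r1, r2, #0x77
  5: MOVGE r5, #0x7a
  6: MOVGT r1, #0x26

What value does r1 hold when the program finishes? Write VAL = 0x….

0: ✓ CMP  NZCV=0011
1: ✓ MOVCS  r3←0x6c
2: · SUBGT
3: ✓ CMP  NZCV=0011
4: · SUBVC
5: · MOVGE
6: · MOVGT

VAL = 0x04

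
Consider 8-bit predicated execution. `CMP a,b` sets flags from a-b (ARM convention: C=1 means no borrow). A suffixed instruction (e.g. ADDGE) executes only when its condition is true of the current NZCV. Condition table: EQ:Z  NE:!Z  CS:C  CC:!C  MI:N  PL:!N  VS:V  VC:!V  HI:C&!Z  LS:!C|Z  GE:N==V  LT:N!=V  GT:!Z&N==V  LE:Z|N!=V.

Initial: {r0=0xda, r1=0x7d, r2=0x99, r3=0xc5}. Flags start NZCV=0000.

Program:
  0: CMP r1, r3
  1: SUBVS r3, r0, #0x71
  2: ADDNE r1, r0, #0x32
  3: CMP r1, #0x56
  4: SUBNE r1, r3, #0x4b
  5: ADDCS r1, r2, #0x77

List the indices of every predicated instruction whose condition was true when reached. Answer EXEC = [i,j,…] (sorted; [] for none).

0: ✓ CMP  NZCV=1001
1: ✓ SUBVS  r3←0x69
2: ✓ ADDNE  r1←0x0c
3: ✓ CMP  NZCV=1000
4: ✓ SUBNE  r1←0x1e
5: · ADDCS

EXEC = [1,2,4]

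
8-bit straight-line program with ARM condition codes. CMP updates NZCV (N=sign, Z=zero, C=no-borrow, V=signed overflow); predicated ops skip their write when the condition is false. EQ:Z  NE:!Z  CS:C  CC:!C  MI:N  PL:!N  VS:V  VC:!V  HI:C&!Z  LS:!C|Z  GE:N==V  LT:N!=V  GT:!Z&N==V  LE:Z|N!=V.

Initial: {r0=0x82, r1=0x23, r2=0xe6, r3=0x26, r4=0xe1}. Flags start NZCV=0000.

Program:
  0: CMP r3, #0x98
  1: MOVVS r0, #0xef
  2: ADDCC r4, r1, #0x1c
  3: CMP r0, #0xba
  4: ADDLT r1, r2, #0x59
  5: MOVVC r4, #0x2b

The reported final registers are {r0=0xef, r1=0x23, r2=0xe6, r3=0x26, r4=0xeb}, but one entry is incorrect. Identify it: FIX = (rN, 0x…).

FIX = (r4, 0x2b)

[0] flags=1001 → (cmp)
[1] flags=1001 VS?T → r0=0xef
[2] flags=1001 CC?T → r4=0x3f
[3] flags=0010 → (cmp)
[4] flags=0010 LT?F → skip
[5] flags=0010 VC?T → r4=0x2b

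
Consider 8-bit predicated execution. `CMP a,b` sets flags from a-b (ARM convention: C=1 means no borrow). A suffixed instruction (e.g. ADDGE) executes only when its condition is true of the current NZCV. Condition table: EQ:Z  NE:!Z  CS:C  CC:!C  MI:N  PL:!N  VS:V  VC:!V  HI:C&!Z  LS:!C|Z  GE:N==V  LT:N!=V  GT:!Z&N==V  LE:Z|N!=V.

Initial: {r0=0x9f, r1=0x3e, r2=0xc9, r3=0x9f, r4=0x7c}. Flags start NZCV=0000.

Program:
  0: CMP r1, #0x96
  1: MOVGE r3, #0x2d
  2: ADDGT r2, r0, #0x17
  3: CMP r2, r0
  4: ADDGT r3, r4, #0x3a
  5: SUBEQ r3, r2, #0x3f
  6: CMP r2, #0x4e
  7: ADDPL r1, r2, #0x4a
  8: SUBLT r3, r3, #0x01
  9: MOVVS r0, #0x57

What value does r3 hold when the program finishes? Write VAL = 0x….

VAL = 0xb5

[0] flags=1001 → (cmp)
[1] flags=1001 GE?T → r3=0x2d
[2] flags=1001 GT?T → r2=0xb6
[3] flags=0010 → (cmp)
[4] flags=0010 GT?T → r3=0xb6
[5] flags=0010 EQ?F → skip
[6] flags=0011 → (cmp)
[7] flags=0011 PL?T → r1=0x00
[8] flags=0011 LT?T → r3=0xb5
[9] flags=0011 VS?T → r0=0x57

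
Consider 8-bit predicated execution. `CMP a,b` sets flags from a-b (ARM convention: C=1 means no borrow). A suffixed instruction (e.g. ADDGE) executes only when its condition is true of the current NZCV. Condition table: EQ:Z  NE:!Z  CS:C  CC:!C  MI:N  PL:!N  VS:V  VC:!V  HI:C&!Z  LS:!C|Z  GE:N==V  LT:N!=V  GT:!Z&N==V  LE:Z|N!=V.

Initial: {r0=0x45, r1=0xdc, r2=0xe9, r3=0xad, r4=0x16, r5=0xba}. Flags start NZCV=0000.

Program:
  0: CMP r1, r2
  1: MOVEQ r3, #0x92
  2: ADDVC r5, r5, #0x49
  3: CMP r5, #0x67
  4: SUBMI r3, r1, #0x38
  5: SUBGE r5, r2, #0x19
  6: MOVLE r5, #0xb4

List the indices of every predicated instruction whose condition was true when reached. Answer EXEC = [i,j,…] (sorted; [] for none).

0: ✓ CMP  NZCV=1000
1: · MOVEQ
2: ✓ ADDVC  r5←0x03
3: ✓ CMP  NZCV=1000
4: ✓ SUBMI  r3←0xa4
5: · SUBGE
6: ✓ MOVLE  r5←0xb4

EXEC = [2,4,6]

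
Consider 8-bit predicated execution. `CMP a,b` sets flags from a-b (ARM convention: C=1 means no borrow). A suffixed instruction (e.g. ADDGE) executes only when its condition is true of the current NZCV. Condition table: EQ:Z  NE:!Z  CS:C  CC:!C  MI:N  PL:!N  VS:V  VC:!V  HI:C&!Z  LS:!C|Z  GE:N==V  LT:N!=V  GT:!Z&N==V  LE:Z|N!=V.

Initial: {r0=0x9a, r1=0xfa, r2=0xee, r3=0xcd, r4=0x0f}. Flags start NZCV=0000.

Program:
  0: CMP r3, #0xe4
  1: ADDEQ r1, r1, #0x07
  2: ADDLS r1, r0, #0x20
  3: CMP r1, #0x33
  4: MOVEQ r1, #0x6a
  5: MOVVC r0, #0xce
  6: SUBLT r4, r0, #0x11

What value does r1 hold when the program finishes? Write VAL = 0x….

[0] flags=1000 → (cmp)
[1] flags=1000 EQ?F → skip
[2] flags=1000 LS?T → r1=0xba
[3] flags=1010 → (cmp)
[4] flags=1010 EQ?F → skip
[5] flags=1010 VC?T → r0=0xce
[6] flags=1010 LT?T → r4=0xbd

VAL = 0xba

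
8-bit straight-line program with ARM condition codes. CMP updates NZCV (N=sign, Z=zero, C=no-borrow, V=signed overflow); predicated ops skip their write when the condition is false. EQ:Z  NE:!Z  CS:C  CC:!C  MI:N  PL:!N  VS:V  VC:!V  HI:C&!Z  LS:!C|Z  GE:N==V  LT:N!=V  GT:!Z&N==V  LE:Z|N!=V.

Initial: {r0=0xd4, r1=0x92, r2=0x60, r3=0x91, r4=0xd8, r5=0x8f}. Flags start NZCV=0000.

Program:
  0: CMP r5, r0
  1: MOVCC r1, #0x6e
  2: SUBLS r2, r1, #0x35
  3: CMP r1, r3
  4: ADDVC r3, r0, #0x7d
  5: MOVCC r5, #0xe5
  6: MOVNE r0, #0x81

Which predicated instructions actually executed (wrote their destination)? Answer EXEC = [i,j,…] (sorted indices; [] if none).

EXEC = [1,2,5,6]

0: ✓ CMP  NZCV=1000
1: ✓ MOVCC  r1←0x6e
2: ✓ SUBLS  r2←0x39
3: ✓ CMP  NZCV=1001
4: · ADDVC
5: ✓ MOVCC  r5←0xe5
6: ✓ MOVNE  r0←0x81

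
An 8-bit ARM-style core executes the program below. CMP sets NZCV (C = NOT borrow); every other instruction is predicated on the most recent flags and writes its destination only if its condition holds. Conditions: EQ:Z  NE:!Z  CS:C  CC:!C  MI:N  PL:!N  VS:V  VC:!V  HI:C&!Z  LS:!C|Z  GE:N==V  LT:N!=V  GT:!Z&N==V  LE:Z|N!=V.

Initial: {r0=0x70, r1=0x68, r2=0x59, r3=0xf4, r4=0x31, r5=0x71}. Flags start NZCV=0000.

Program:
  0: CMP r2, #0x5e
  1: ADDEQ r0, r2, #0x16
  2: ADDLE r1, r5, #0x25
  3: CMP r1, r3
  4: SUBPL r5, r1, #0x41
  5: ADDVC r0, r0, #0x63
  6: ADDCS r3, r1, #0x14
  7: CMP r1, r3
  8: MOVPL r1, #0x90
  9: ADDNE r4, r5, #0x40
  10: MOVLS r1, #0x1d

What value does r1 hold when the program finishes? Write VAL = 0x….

VAL = 0x1d

0: ✓ CMP  NZCV=1000
1: · ADDEQ
2: ✓ ADDLE  r1←0x96
3: ✓ CMP  NZCV=1000
4: · SUBPL
5: ✓ ADDVC  r0←0xd3
6: · ADDCS
7: ✓ CMP  NZCV=1000
8: · MOVPL
9: ✓ ADDNE  r4←0xb1
10: ✓ MOVLS  r1←0x1d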